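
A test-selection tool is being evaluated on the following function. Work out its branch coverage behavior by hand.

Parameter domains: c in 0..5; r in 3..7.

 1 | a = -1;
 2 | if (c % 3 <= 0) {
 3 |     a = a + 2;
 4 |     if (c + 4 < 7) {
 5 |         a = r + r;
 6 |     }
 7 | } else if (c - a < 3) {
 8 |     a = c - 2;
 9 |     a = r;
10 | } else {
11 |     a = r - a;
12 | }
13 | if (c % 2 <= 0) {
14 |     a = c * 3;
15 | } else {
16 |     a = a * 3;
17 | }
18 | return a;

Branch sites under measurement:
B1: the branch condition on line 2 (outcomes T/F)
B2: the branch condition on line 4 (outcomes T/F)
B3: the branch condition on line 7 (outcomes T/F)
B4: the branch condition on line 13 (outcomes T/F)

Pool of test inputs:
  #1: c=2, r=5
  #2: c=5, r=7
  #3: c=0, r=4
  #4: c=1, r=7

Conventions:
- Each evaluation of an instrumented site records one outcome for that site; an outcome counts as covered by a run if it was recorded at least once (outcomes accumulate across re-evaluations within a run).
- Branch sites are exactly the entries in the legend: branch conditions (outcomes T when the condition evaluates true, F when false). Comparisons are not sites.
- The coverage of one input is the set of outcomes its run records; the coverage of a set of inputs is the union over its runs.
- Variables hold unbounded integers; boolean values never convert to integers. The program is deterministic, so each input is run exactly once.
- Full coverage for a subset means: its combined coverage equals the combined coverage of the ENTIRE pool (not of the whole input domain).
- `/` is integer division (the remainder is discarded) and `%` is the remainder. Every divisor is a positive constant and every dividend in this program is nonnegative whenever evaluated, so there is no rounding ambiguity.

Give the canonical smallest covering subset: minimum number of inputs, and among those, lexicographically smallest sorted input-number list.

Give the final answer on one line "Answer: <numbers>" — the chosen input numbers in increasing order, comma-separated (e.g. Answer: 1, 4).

run #1 (c=2, r=5) records B1=F, B3=F, B4=T
run #2 (c=5, r=7) records B1=F, B3=F, B4=F
run #3 (c=0, r=4) records B1=T, B2=T, B4=T
run #4 (c=1, r=7) records B1=F, B3=T, B4=F
together the pool reaches 7 outcomes: B1=T, B1=F, B2=T, B3=T, B3=F, B4=T, B4=F
size 1 is not enough: best union over all size-1 subsets is 3/7
size 2 is not enough: best union over all size-2 subsets is 6/7
the canonical winner is {1, 3, 4}: size 3, full 7-outcome coverage, earliest index list among size-3 covers

Answer: 1, 3, 4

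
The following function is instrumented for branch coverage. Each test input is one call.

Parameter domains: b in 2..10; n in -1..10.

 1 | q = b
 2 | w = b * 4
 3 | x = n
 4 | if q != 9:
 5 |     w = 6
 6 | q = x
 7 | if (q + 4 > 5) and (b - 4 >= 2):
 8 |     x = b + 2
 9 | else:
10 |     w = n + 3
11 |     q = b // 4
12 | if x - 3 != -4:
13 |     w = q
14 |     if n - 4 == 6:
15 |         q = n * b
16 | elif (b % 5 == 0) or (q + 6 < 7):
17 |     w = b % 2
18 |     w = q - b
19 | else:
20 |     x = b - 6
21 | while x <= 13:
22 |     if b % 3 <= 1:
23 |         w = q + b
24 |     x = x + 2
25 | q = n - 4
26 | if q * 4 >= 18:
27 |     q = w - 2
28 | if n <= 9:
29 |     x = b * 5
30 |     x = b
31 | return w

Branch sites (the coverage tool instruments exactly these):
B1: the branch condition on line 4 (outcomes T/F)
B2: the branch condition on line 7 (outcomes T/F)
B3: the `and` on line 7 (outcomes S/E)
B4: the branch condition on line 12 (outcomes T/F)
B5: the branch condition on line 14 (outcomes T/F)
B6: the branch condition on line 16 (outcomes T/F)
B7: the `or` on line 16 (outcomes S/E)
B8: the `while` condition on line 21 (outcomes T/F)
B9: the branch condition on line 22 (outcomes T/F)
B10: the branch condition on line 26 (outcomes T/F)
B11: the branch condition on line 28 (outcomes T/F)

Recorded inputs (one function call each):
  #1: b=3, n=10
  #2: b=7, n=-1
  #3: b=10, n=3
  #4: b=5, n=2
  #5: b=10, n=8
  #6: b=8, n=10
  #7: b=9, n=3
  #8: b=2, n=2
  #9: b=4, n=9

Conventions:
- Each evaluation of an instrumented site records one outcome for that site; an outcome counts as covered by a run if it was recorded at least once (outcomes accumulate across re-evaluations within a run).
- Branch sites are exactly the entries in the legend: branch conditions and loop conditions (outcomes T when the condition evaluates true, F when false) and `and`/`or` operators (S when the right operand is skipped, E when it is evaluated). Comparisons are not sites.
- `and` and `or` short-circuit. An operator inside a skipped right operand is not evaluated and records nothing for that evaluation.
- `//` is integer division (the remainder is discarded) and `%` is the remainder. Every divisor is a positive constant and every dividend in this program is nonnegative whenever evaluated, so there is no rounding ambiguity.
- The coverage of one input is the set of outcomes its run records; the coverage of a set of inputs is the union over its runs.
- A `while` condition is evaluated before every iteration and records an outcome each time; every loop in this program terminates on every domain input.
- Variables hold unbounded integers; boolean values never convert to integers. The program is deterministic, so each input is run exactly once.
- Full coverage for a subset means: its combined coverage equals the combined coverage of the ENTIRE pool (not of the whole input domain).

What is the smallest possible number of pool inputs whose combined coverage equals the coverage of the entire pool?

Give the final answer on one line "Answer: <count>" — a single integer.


#1 (b=3, n=10) -> B1->T, B3->E, B2->F, B4->T, B5->T, B8->T, B9->T, B8->T, B9->T, B8->F, B10->T, B11->F; covered: B1=T, B2=F, B3=E, B4=T, B5=T, B8=T, B8=F, B9=T, B10=T, B11=F
#2 (b=7, n=-1) -> B1->T, B3->S, B2->F, B4->F, B7->E, B6->F, B8->T, B9->T, B8->T, B9->T, B8->T, B9->T, B8->T, B9->T, ...; covered: B1=T, B2=F, B3=S, B4=F, B6=F, B7=E, B8=T, B8=F, B9=T, B10=F, B11=T
#3 (b=10, n=3) -> B1->T, B3->E, B2->T, B4->T, B5->F, B8->T, B9->T, B8->F, B10->F, B11->T; covered: B1=T, B2=T, B3=E, B4=T, B5=F, B8=T, B8=F, B9=T, B10=F, B11=T
#4 (b=5, n=2) -> B1->T, B3->E, B2->F, B4->T, B5->F, B8->T, B9->F, B8->T, B9->F, B8->T, B9->F, B8->T, B9->F, B8->T, ...; covered: B1=T, B2=F, B3=E, B4=T, B5=F, B8=T, B8=F, B9=F, B10=F, B11=T
#5 (b=10, n=8) -> B1->T, B3->E, B2->T, B4->T, B5->F, B8->T, B9->T, B8->F, B10->F, B11->T; covered: B1=T, B2=T, B3=E, B4=T, B5=F, B8=T, B8=F, B9=T, B10=F, B11=T
#6 (b=8, n=10) -> B1->T, B3->E, B2->T, B4->T, B5->T, B8->T, B9->F, B8->T, B9->F, B8->F, B10->T, B11->F; covered: B1=T, B2=T, B3=E, B4=T, B5=T, B8=T, B8=F, B9=F, B10=T, B11=F
#7 (b=9, n=3) -> B1->F, B3->E, B2->T, B4->T, B5->F, B8->T, B9->T, B8->T, B9->T, B8->F, B10->F, B11->T; covered: B1=F, B2=T, B3=E, B4=T, B5=F, B8=T, B8=F, B9=T, B10=F, B11=T
#8 (b=2, n=2) -> B1->T, B3->E, B2->F, B4->T, B5->F, B8->T, B9->F, B8->T, B9->F, B8->T, B9->F, B8->T, B9->F, B8->T, ...; covered: B1=T, B2=F, B3=E, B4=T, B5=F, B8=T, B8=F, B9=F, B10=F, B11=T
#9 (b=4, n=9) -> B1->T, B3->E, B2->F, B4->T, B5->F, B8->T, B9->T, B8->T, B9->T, B8->T, B9->T, B8->F, B10->T, B11->T; covered: B1=T, B2=F, B3=E, B4=T, B5=F, B8=T, B8=F, B9=T, B10=T, B11=T
together the pool reaches 20 outcomes: B1=T, B1=F, B2=T, B2=F, B3=S, B3=E, B4=T, B4=F, B5=T, B5=F, B6=F, B7=E, B8=T, B8=F, B9=T, B9=F, B10=T, B10=F, B11=T, B11=F
no size-1 subset reaches all 20 outcomes (best union: 11/20)
no size-2 subset reaches all 20 outcomes (best union: 18/20)
size 3: inputs {2, 6, 7} cover all 20 outcomes, and no lexicographically smaller subset of this size does
Answer: 3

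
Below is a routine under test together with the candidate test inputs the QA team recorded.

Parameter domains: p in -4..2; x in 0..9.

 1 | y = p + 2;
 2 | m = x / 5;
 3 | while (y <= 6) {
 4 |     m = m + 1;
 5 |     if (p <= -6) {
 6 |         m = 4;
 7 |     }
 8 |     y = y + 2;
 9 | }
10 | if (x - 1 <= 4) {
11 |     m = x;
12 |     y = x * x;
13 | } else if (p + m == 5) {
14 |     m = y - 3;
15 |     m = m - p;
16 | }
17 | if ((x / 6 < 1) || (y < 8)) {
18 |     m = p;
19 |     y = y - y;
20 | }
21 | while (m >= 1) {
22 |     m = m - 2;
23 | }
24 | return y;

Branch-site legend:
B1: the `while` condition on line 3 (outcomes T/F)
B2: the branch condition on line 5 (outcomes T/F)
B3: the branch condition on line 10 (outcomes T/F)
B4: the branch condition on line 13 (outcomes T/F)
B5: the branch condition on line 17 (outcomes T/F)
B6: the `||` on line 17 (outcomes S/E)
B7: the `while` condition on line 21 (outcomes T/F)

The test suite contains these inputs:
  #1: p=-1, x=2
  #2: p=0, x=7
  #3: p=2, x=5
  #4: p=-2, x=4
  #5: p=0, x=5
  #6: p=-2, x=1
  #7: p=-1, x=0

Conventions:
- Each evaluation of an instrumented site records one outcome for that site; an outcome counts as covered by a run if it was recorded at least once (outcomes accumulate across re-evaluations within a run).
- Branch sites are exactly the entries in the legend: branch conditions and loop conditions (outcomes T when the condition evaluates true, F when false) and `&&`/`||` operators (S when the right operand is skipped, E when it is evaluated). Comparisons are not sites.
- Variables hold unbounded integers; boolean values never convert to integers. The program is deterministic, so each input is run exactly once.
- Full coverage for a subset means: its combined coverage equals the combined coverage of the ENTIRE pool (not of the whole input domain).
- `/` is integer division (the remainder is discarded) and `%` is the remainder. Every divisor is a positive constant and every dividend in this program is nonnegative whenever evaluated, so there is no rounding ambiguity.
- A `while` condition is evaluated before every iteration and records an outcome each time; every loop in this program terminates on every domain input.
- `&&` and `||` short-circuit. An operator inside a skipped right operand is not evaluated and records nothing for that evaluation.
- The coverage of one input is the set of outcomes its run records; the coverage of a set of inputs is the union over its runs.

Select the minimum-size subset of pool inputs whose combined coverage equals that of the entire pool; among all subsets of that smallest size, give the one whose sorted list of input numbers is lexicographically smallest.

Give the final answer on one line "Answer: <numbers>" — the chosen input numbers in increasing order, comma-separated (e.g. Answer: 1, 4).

input #1, p=-1, x=2: events B1->T, B2->F, B1->T, B2->F, B1->T, B2->F, B1->F, B3->T, B6->S, B5->T, B7->F; outcomes B1=T, B1=F, B2=F, B3=T, B5=T, B6=S, B7=F
input #2, p=0, x=7: events B1->T, B2->F, B1->T, B2->F, B1->T, B2->F, B1->F, B3->F, B4->F, B6->E, B5->F, B7->T, B7->T, B7->F; outcomes B1=T, B1=F, B2=F, B3=F, B4=F, B5=F, B6=E, B7=T, B7=F
input #3, p=2, x=5: events B1->T, B2->F, B1->T, B2->F, B1->F, B3->T, B6->S, B5->T, B7->T, B7->F; outcomes B1=T, B1=F, B2=F, B3=T, B5=T, B6=S, B7=T, B7=F
input #4, p=-2, x=4: events B1->T, B2->F, B1->T, B2->F, B1->T, B2->F, B1->T, B2->F, B1->F, B3->T, B6->S, B5->T, B7->F; outcomes B1=T, B1=F, B2=F, B3=T, B5=T, B6=S, B7=F
input #5, p=0, x=5: events B1->T, B2->F, B1->T, B2->F, B1->T, B2->F, B1->F, B3->T, B6->S, B5->T, B7->F; outcomes B1=T, B1=F, B2=F, B3=T, B5=T, B6=S, B7=F
input #6, p=-2, x=1: events B1->T, B2->F, B1->T, B2->F, B1->T, B2->F, B1->T, B2->F, B1->F, B3->T, B6->S, B5->T, B7->F; outcomes B1=T, B1=F, B2=F, B3=T, B5=T, B6=S, B7=F
input #7, p=-1, x=0: events B1->T, B2->F, B1->T, B2->F, B1->T, B2->F, B1->F, B3->T, B6->S, B5->T, B7->F; outcomes B1=T, B1=F, B2=F, B3=T, B5=T, B6=S, B7=F
the full pool covers 12 outcomes: B1=T, B1=F, B2=F, B3=T, B3=F, B4=F, B5=T, B5=F, B6=S, B6=E, B7=T, B7=F
checked all size-1 subsets: none covers 12 outcomes (max 9/12)
inputs {1, 2} (size 2) cover everything; no size-2 subset with a lexicographically smaller index list covers all 12

Answer: 1, 2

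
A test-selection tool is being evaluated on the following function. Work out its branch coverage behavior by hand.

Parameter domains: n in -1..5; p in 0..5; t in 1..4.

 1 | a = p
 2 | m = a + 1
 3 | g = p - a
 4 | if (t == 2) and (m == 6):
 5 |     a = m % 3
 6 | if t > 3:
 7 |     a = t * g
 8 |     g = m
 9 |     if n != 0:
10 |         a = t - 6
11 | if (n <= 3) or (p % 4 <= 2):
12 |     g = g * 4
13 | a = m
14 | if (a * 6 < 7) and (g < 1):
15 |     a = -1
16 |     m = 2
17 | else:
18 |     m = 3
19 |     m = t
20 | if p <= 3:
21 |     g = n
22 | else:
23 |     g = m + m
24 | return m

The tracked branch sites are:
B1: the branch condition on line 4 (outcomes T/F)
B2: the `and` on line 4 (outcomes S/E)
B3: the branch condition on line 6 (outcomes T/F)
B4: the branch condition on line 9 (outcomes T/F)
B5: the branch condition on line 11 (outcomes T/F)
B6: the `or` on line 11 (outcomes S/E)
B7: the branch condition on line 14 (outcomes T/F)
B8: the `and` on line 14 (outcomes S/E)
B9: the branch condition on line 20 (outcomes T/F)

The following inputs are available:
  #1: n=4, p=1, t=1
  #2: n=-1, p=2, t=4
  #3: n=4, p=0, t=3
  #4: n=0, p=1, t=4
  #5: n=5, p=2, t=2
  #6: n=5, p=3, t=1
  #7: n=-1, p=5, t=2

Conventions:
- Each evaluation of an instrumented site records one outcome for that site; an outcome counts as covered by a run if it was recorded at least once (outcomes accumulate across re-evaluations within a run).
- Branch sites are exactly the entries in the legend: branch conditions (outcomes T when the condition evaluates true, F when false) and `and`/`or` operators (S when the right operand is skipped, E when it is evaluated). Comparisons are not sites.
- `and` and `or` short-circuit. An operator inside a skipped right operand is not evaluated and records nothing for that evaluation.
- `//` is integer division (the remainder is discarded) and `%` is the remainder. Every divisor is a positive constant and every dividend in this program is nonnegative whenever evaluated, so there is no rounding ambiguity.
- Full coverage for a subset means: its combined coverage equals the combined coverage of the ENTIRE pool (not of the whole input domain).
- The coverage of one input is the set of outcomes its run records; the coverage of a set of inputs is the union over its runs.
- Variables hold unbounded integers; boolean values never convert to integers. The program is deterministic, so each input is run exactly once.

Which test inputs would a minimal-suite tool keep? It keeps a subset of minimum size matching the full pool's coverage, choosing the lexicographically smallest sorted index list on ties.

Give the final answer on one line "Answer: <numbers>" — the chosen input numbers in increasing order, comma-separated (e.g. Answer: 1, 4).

#1 (n=4, p=1, t=1) -> B2->S, B1->F, B3->F, B6->E, B5->T, B8->S, B7->F, B9->T; covered: B1=F, B2=S, B3=F, B5=T, B6=E, B7=F, B8=S, B9=T
#2 (n=-1, p=2, t=4) -> B2->S, B1->F, B3->T, B4->T, B6->S, B5->T, B8->S, B7->F, B9->T; covered: B1=F, B2=S, B3=T, B4=T, B5=T, B6=S, B7=F, B8=S, B9=T
#3 (n=4, p=0, t=3) -> B2->S, B1->F, B3->F, B6->E, B5->T, B8->E, B7->T, B9->T; covered: B1=F, B2=S, B3=F, B5=T, B6=E, B7=T, B8=E, B9=T
#4 (n=0, p=1, t=4) -> B2->S, B1->F, B3->T, B4->F, B6->S, B5->T, B8->S, B7->F, B9->T; covered: B1=F, B2=S, B3=T, B4=F, B5=T, B6=S, B7=F, B8=S, B9=T
#5 (n=5, p=2, t=2) -> B2->E, B1->F, B3->F, B6->E, B5->T, B8->S, B7->F, B9->T; covered: B1=F, B2=E, B3=F, B5=T, B6=E, B7=F, B8=S, B9=T
#6 (n=5, p=3, t=1) -> B2->S, B1->F, B3->F, B6->E, B5->F, B8->S, B7->F, B9->T; covered: B1=F, B2=S, B3=F, B5=F, B6=E, B7=F, B8=S, B9=T
#7 (n=-1, p=5, t=2) -> B2->E, B1->T, B3->F, B6->S, B5->T, B8->S, B7->F, B9->F; covered: B1=T, B2=E, B3=F, B5=T, B6=S, B7=F, B8=S, B9=F
the full pool covers 18 outcomes: B1=T, B1=F, B2=S, B2=E, B3=T, B3=F, B4=T, B4=F, B5=T, B5=F, B6=S, B6=E, B7=T, B7=F, B8=S, B8=E, B9=T, B9=F
checked all size-1 subsets: none covers 18 outcomes (max 9/18)
checked all size-2 subsets: none covers 18 outcomes (max 14/18)
checked all size-3 subsets: none covers 18 outcomes (max 16/18)
checked all size-4 subsets: none covers 18 outcomes (max 17/18)
at size 5, {2, 3, 4, 6, 7} reaches all 18 outcomes; every lexicographically earlier size-5 subset fails

Answer: 2, 3, 4, 6, 7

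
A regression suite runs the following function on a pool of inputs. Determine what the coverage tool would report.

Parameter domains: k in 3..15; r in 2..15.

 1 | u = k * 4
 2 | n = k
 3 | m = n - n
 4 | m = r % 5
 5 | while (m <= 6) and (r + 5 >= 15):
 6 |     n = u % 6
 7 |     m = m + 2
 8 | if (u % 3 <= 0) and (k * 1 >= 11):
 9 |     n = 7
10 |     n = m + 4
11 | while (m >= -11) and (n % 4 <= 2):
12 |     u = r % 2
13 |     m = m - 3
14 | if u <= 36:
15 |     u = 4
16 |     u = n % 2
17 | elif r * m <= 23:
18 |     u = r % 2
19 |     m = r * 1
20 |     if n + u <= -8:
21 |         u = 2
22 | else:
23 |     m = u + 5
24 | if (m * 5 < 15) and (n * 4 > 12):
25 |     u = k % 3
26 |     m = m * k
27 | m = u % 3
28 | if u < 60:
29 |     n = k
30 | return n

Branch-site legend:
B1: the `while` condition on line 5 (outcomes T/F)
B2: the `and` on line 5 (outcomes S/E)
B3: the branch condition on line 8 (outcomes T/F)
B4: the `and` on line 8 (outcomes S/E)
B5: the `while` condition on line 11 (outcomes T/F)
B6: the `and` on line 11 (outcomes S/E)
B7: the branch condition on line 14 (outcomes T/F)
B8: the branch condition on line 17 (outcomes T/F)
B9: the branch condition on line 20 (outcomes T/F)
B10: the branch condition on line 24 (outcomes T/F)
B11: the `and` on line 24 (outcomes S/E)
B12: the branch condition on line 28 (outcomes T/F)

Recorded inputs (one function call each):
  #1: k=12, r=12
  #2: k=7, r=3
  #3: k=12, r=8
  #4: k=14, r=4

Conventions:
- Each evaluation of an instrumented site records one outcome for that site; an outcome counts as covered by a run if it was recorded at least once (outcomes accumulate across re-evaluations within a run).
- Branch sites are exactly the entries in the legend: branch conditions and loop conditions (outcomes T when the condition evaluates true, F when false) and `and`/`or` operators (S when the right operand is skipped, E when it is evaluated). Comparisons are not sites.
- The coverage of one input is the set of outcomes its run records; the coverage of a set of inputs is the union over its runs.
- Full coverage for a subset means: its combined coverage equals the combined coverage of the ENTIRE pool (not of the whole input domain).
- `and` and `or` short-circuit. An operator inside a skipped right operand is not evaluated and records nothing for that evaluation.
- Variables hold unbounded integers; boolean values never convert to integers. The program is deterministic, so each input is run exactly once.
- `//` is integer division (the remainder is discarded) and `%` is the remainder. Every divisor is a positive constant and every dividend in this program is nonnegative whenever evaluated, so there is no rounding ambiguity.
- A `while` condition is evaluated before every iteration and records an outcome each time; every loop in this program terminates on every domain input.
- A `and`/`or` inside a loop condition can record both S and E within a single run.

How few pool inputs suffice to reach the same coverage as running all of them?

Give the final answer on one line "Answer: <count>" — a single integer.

run #1 (k=12, r=12) records B1=T, B1=F, B2=S, B2=E, B3=T, B4=E, B5=T, B5=F, B6=S, B6=E, B7=T, B10=T, B11=E, B12=T
run #2 (k=7, r=3) records B1=F, B2=E, B3=F, B4=S, B5=F, B6=E, B7=T, B10=F, B11=S, B12=T
run #3 (k=12, r=8) records B1=F, B2=E, B3=T, B4=E, B5=F, B6=E, B7=F, B8=F, B10=F, B11=S, B12=T
run #4 (k=14, r=4) records B1=F, B2=E, B3=F, B4=S, B5=T, B5=F, B6=S, B6=E, B7=T, B10=T, B11=E, B12=T
together the pool reaches 20 outcomes: B1=T, B1=F, B2=S, B2=E, B3=T, B3=F, B4=S, B4=E, B5=T, B5=F, B6=S, B6=E, B7=T, B7=F, B8=F, B10=T, B10=F, B11=S, B11=E, B12=T
no size-1 subset reaches all 20 outcomes (best union: 14/20)
no size-2 subset reaches all 20 outcomes (best union: 18/20)
size 3: inputs {1, 2, 3} cover all 20 outcomes, and no lexicographically smaller subset of this size does

Answer: 3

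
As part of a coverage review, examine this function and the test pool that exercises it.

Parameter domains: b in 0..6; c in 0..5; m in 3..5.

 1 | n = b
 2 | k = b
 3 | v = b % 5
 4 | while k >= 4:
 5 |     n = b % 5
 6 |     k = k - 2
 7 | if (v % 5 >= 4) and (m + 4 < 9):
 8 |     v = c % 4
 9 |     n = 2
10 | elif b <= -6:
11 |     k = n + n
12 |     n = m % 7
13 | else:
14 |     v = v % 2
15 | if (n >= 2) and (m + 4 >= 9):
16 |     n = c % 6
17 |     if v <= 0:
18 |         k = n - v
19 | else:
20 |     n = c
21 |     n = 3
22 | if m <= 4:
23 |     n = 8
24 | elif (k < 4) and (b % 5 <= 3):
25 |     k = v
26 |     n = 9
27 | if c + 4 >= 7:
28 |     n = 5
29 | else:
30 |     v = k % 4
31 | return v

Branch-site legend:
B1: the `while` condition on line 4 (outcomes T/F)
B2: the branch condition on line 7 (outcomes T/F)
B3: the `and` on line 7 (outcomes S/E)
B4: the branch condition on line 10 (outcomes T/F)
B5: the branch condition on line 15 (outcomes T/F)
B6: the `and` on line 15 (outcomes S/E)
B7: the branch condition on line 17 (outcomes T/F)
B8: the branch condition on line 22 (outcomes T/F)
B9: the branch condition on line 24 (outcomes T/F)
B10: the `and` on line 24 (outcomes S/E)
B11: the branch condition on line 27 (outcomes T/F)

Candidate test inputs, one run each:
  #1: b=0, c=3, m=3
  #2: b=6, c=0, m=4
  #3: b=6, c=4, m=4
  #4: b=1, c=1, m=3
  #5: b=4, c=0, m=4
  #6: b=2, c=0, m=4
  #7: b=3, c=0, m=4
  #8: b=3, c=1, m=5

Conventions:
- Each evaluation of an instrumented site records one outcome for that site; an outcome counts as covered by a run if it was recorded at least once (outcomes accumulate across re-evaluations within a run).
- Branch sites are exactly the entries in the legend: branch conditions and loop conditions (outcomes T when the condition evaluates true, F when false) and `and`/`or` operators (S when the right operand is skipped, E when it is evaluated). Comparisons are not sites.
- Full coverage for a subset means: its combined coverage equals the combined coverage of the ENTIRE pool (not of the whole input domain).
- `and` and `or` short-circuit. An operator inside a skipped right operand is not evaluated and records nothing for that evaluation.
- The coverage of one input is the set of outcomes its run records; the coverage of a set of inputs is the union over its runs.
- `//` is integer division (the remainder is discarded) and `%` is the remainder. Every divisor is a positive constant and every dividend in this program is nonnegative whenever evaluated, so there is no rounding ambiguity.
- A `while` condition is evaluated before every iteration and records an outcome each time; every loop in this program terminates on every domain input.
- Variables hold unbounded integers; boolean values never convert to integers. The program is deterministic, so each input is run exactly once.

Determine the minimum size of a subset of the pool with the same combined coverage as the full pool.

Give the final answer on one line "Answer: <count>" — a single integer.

input #1 (b=0, c=3, m=3): events B1->F, B3->S, B2->F, B4->F, B6->S, B5->F, B8->T, B11->T; covers B1=F, B2=F, B3=S, B4=F, B5=F, B6=S, B8=T, B11=T
input #2 (b=6, c=0, m=4): events B1->T, B1->T, B1->F, B3->S, B2->F, B4->F, B6->S, B5->F, B8->T, B11->F; covers B1=T, B1=F, B2=F, B3=S, B4=F, B5=F, B6=S, B8=T, B11=F
input #3 (b=6, c=4, m=4): events B1->T, B1->T, B1->F, B3->S, B2->F, B4->F, B6->S, B5->F, B8->T, B11->T; covers B1=T, B1=F, B2=F, B3=S, B4=F, B5=F, B6=S, B8=T, B11=T
input #4 (b=1, c=1, m=3): events B1->F, B3->S, B2->F, B4->F, B6->S, B5->F, B8->T, B11->F; covers B1=F, B2=F, B3=S, B4=F, B5=F, B6=S, B8=T, B11=F
input #5 (b=4, c=0, m=4): events B1->T, B1->F, B3->E, B2->T, B6->E, B5->F, B8->T, B11->F; covers B1=T, B1=F, B2=T, B3=E, B5=F, B6=E, B8=T, B11=F
input #6 (b=2, c=0, m=4): events B1->F, B3->S, B2->F, B4->F, B6->E, B5->F, B8->T, B11->F; covers B1=F, B2=F, B3=S, B4=F, B5=F, B6=E, B8=T, B11=F
input #7 (b=3, c=0, m=4): events B1->F, B3->S, B2->F, B4->F, B6->E, B5->F, B8->T, B11->F; covers B1=F, B2=F, B3=S, B4=F, B5=F, B6=E, B8=T, B11=F
input #8 (b=3, c=1, m=5): events B1->F, B3->S, B2->F, B4->F, B6->E, B5->T, B7->F, B8->F, B10->E, B9->T, B11->F; covers B1=F, B2=F, B3=S, B4=F, B5=T, B6=E, B7=F, B8=F, B9=T, B10=E, B11=F
union over all inputs: B1=T, B1=F, B2=T, B2=F, B3=S, B3=E, B4=F, B5=T, B5=F, B6=S, B6=E, B7=F, B8=T, B8=F, B9=T, B10=E, B11=T, B11=F (18 outcomes)
size 1 is not enough: best union over all size-1 subsets is 11/18
size 2 is not enough: best union over all size-2 subsets is 16/18
the canonical winner is {1, 5, 8}: size 3, full 18-outcome coverage, earliest index list among size-3 covers

Answer: 3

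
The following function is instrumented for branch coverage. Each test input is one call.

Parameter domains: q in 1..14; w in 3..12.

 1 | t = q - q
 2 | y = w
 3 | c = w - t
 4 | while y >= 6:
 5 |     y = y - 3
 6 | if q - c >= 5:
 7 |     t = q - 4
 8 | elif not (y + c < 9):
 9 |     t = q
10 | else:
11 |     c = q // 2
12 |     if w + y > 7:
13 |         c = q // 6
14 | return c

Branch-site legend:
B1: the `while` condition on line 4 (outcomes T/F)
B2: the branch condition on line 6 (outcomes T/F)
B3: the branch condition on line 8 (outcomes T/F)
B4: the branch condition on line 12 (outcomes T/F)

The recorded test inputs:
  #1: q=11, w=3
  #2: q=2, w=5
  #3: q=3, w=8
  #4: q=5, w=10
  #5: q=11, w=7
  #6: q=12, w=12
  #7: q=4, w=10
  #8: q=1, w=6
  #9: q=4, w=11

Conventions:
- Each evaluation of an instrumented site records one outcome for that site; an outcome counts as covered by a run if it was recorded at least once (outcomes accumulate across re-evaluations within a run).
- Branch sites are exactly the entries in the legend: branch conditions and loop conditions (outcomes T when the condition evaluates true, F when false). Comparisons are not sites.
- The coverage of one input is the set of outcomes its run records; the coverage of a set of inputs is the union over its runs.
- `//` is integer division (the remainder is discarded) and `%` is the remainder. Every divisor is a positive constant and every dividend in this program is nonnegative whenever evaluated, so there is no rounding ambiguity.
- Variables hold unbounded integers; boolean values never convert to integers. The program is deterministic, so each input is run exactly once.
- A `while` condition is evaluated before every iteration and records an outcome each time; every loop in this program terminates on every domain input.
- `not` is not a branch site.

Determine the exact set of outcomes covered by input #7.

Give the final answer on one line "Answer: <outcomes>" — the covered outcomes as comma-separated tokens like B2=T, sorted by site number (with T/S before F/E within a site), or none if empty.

Simulating input #7 (q=4, w=10) step by step:
  B1->T, B1->T, B1->F, B2->F, B3->T
collecting distinct outcomes: B1=T, B1=F, B2=F, B3=T

Answer: B1=T, B1=F, B2=F, B3=T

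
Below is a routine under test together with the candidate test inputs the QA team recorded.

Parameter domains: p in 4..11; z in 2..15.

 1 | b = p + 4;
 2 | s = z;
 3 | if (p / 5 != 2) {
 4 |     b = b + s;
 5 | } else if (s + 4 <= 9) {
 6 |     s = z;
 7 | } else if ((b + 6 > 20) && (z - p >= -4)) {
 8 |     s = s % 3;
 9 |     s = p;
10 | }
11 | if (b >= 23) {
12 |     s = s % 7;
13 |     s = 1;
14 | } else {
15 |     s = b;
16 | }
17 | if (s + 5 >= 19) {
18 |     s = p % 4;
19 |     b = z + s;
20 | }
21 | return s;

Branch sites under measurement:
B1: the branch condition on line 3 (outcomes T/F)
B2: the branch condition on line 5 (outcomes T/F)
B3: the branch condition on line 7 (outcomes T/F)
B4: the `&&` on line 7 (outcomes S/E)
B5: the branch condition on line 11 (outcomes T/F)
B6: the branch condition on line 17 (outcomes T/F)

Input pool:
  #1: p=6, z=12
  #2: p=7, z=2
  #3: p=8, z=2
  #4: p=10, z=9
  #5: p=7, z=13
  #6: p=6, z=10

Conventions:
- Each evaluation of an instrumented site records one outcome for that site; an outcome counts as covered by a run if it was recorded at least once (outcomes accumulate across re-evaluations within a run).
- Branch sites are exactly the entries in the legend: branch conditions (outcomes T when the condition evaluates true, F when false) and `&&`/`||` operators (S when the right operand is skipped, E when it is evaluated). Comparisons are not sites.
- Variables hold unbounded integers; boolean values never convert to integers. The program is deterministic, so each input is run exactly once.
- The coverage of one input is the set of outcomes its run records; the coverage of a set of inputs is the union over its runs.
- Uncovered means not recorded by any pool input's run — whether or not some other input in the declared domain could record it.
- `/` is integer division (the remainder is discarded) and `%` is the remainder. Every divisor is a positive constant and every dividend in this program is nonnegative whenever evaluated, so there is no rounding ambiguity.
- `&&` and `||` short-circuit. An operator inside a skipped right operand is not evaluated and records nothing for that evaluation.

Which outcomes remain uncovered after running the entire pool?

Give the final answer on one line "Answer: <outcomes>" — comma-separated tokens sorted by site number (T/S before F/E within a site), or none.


input #1 (p=6, z=12): events B1->T, B5->F, B6->T; covers B1=T, B5=F, B6=T
input #2 (p=7, z=2): events B1->T, B5->F, B6->F; covers B1=T, B5=F, B6=F
input #3 (p=8, z=2): events B1->T, B5->F, B6->T; covers B1=T, B5=F, B6=T
input #4 (p=10, z=9): events B1->F, B2->F, B4->S, B3->F, B5->F, B6->T; covers B1=F, B2=F, B3=F, B4=S, B5=F, B6=T
input #5 (p=7, z=13): events B1->T, B5->T, B6->F; covers B1=T, B5=T, B6=F
input #6 (p=6, z=10): events B1->T, B5->F, B6->T; covers B1=T, B5=F, B6=T
union over the pool: B1=T, B1=F, B2=F, B3=F, B4=S, B5=T, B5=F, B6=T, B6=F
uncovered (3 of 12): B2=T, B3=T, B4=E
Answer: B2=T, B3=T, B4=E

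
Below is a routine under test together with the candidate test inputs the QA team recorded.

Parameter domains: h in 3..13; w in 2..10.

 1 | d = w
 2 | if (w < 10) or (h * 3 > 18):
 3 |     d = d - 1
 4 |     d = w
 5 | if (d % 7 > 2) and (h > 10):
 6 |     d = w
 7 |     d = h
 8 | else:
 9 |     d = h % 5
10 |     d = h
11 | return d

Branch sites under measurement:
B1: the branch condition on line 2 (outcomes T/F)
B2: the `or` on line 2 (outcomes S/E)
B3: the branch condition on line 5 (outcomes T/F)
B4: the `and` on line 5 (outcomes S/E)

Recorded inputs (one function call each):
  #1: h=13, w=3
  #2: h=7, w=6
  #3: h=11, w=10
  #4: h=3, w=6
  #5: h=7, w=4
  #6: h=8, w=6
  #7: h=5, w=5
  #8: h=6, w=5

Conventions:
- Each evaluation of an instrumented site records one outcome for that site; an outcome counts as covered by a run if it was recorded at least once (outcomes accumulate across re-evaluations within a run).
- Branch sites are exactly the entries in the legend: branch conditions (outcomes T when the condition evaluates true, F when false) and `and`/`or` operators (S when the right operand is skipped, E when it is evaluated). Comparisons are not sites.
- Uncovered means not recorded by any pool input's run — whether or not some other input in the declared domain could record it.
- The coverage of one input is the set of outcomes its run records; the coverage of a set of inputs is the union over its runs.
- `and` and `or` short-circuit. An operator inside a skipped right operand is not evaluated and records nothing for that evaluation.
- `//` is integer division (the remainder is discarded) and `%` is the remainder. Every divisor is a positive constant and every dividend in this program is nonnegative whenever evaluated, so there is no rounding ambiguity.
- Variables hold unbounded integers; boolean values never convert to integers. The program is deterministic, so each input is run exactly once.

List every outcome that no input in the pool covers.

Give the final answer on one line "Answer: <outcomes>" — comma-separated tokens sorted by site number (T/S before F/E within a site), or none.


input #1 (h=13, w=3): events B2->S, B1->T, B4->E, B3->T; covers B1=T, B2=S, B3=T, B4=E
input #2 (h=7, w=6): events B2->S, B1->T, B4->E, B3->F; covers B1=T, B2=S, B3=F, B4=E
input #3 (h=11, w=10): events B2->E, B1->T, B4->E, B3->T; covers B1=T, B2=E, B3=T, B4=E
input #4 (h=3, w=6): events B2->S, B1->T, B4->E, B3->F; covers B1=T, B2=S, B3=F, B4=E
input #5 (h=7, w=4): events B2->S, B1->T, B4->E, B3->F; covers B1=T, B2=S, B3=F, B4=E
input #6 (h=8, w=6): events B2->S, B1->T, B4->E, B3->F; covers B1=T, B2=S, B3=F, B4=E
input #7 (h=5, w=5): events B2->S, B1->T, B4->E, B3->F; covers B1=T, B2=S, B3=F, B4=E
input #8 (h=6, w=5): events B2->S, B1->T, B4->E, B3->F; covers B1=T, B2=S, B3=F, B4=E
union over the pool: B1=T, B2=S, B2=E, B3=T, B3=F, B4=E
uncovered (2 of 8): B1=F, B4=S
Answer: B1=F, B4=S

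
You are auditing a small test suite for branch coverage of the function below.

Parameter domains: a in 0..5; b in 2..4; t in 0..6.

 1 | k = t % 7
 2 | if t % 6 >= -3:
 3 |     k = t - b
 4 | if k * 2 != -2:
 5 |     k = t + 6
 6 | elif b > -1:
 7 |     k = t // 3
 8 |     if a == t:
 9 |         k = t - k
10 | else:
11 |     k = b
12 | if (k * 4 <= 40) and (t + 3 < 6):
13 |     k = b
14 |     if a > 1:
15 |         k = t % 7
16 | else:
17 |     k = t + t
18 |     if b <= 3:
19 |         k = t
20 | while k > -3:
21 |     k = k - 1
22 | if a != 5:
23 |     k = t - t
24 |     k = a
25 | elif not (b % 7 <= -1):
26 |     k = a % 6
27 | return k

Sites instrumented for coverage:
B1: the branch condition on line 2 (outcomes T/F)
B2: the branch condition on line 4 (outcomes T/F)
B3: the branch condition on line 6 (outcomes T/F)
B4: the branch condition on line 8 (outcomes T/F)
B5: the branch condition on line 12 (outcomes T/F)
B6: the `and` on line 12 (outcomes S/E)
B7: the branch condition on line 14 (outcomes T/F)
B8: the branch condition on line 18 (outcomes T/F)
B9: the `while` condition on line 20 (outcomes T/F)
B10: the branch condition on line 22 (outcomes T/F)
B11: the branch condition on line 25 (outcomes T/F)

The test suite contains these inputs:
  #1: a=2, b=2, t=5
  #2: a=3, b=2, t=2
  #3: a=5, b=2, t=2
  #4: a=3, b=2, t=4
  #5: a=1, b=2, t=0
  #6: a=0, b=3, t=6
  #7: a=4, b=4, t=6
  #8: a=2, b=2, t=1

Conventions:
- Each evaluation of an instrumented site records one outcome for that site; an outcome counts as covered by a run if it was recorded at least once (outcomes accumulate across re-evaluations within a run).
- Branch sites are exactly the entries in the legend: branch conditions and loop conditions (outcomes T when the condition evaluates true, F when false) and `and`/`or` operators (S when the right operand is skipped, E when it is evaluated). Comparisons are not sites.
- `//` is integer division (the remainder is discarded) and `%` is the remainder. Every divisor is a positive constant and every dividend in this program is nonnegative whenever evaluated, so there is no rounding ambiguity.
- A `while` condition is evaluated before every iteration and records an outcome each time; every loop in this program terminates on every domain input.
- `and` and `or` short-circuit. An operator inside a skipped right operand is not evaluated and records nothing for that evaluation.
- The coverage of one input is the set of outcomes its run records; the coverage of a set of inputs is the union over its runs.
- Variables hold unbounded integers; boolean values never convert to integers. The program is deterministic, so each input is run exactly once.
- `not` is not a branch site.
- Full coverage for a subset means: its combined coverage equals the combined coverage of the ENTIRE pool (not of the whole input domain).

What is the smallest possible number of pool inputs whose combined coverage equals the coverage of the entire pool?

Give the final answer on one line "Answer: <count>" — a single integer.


input #1, a=2, b=2, t=5: events B1->T, B2->T, B6->S, B5->F, B8->T, B9->T, B9->T, B9->T, B9->T, B9->T, B9->T, B9->T, B9->T, B9->F, ...; outcomes B1=T, B2=T, B5=F, B6=S, B8=T, B9=T, B9=F, B10=T
input #2, a=3, b=2, t=2: events B1->T, B2->T, B6->E, B5->T, B7->T, B9->T, B9->T, B9->T, B9->T, B9->T, B9->F, B10->T; outcomes B1=T, B2=T, B5=T, B6=E, B7=T, B9=T, B9=F, B10=T
input #3, a=5, b=2, t=2: events B1->T, B2->T, B6->E, B5->T, B7->T, B9->T, B9->T, B9->T, B9->T, B9->T, B9->F, B10->F, B11->T; outcomes B1=T, B2=T, B5=T, B6=E, B7=T, B9=T, B9=F, B10=F, B11=T
input #4, a=3, b=2, t=4: events B1->T, B2->T, B6->E, B5->F, B8->T, B9->T, B9->T, B9->T, B9->T, B9->T, B9->T, B9->T, B9->F, B10->T; outcomes B1=T, B2=T, B5=F, B6=E, B8=T, B9=T, B9=F, B10=T
input #5, a=1, b=2, t=0: events B1->T, B2->T, B6->E, B5->T, B7->F, B9->T, B9->T, B9->T, B9->T, B9->T, B9->F, B10->T; outcomes B1=T, B2=T, B5=T, B6=E, B7=F, B9=T, B9=F, B10=T
input #6, a=0, b=3, t=6: events B1->T, B2->T, B6->S, B5->F, B8->T, B9->T, B9->T, B9->T, B9->T, B9->T, B9->T, B9->T, B9->T, B9->T, ...; outcomes B1=T, B2=T, B5=F, B6=S, B8=T, B9=T, B9=F, B10=T
input #7, a=4, b=4, t=6: events B1->T, B2->T, B6->S, B5->F, B8->F, B9->T, B9->T, B9->T, B9->T, B9->T, B9->T, B9->T, B9->T, B9->T, ...; outcomes B1=T, B2=T, B5=F, B6=S, B8=F, B9=T, B9=F, B10=T
input #8, a=2, b=2, t=1: events B1->T, B2->F, B3->T, B4->F, B6->E, B5->T, B7->T, B9->T, B9->T, B9->T, B9->T, B9->F, B10->T; outcomes B1=T, B2=F, B3=T, B4=F, B5=T, B6=E, B7=T, B9=T, B9=F, B10=T
union over all inputs: B1=T, B2=T, B2=F, B3=T, B4=F, B5=T, B5=F, B6=S, B6=E, B7=T, B7=F, B8=T, B8=F, B9=T, B9=F, B10=T, B10=F, B11=T (18 outcomes)
no size-1 subset reaches all 18 outcomes (best union: 10/18)
no size-2 subset reaches all 18 outcomes (best union: 14/18)
no size-3 subset reaches all 18 outcomes (best union: 16/18)
no size-4 subset reaches all 18 outcomes (best union: 17/18)
size 5: inputs {1, 3, 5, 7, 8} cover all 18 outcomes, and no lexicographically smaller subset of this size does
Answer: 5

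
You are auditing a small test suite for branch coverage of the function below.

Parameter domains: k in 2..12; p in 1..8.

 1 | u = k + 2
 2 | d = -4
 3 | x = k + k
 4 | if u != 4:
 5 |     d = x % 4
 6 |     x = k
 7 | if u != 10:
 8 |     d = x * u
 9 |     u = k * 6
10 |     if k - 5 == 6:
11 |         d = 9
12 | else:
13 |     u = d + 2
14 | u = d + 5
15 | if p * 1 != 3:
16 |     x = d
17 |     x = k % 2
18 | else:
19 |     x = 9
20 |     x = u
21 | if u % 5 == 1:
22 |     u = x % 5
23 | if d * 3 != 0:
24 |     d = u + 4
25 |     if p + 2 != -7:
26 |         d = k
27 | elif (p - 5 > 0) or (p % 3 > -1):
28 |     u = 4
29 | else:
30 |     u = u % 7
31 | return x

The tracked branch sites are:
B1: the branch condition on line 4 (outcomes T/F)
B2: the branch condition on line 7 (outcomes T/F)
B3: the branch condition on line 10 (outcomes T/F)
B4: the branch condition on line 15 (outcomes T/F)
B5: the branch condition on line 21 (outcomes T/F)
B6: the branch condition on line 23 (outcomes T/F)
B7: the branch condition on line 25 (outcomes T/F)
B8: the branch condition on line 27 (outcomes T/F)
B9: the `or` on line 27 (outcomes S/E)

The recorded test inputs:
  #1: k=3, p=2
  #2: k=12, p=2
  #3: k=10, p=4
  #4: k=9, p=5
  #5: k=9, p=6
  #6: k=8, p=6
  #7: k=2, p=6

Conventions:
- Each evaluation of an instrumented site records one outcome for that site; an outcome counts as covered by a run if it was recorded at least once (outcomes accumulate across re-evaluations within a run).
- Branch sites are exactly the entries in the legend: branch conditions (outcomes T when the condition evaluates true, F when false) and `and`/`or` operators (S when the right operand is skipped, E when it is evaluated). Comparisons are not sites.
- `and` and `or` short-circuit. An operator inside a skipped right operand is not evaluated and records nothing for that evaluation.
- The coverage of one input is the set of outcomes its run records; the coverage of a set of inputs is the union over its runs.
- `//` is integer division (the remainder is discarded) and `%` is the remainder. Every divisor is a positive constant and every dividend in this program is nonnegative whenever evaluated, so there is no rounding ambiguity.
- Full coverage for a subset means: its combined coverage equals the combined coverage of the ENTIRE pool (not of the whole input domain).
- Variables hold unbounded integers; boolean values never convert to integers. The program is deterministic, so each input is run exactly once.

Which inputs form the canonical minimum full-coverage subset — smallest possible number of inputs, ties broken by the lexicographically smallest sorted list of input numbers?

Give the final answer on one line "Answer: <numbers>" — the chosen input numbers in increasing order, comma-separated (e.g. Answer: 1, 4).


#1 (k=3, p=2) -> B1->T, B2->T, B3->F, B4->T, B5->F, B6->T, B7->T; covered: B1=T, B2=T, B3=F, B4=T, B5=F, B6=T, B7=T
#2 (k=12, p=2) -> B1->T, B2->T, B3->F, B4->T, B5->F, B6->T, B7->T; covered: B1=T, B2=T, B3=F, B4=T, B5=F, B6=T, B7=T
#3 (k=10, p=4) -> B1->T, B2->T, B3->F, B4->T, B5->F, B6->T, B7->T; covered: B1=T, B2=T, B3=F, B4=T, B5=F, B6=T, B7=T
#4 (k=9, p=5) -> B1->T, B2->T, B3->F, B4->T, B5->F, B6->T, B7->T; covered: B1=T, B2=T, B3=F, B4=T, B5=F, B6=T, B7=T
#5 (k=9, p=6) -> B1->T, B2->T, B3->F, B4->T, B5->F, B6->T, B7->T; covered: B1=T, B2=T, B3=F, B4=T, B5=F, B6=T, B7=T
#6 (k=8, p=6) -> B1->T, B2->F, B4->T, B5->F, B6->F, B9->S, B8->T; covered: B1=T, B2=F, B4=T, B5=F, B6=F, B8=T, B9=S
#7 (k=2, p=6) -> B1->F, B2->T, B3->F, B4->T, B5->T, B6->T, B7->T; covered: B1=F, B2=T, B3=F, B4=T, B5=T, B6=T, B7=T
the full pool covers 13 outcomes: B1=T, B1=F, B2=T, B2=F, B3=F, B4=T, B5=T, B5=F, B6=T, B6=F, B7=T, B8=T, B9=S
no size-1 subset reaches all 13 outcomes (best union: 7/13)
size 2: inputs {6, 7} cover all 13 outcomes, and no lexicographically smaller subset of this size does
Answer: 6, 7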